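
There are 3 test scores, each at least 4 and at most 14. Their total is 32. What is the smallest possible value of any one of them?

To make one score as small as possible, make the other 2 as large as possible.
The other 2 contribute at most 2 × 14 = 28, leaving at least 32 − 28 = 4.
Since 4 ≥ 4, this is achievable: one at 4 and 2 at 14.

4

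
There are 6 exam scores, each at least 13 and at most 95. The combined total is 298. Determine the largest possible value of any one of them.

95

To make one score as large as possible, make the other 5 as small as possible.
The other 5 contribute at least 5 × 13 = 65, leaving at most 298 − 65 = 233.
But each score is capped at 95, so the maximum is 95.
Achievable: one at 95 and the other 5 totalling 203, which fits since 5 × 13 ≤ 203 ≤ 5 × 95.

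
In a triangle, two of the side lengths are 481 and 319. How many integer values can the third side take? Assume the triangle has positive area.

The triangle inequality gives |481 − 319| < c < 481 + 319, i.e. 162 < c < 800.
So c can be any integer from 163 to 799: 637 values.

637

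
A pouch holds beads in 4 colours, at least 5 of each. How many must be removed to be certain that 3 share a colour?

You could draw 2 of every colour without reaching 3 of any — 8 in all.
One more forces 3 of some colour, so 8 + 1 = 9.

9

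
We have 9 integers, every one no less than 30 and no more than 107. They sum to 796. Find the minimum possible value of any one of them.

30

To make one integer as small as possible, make the other 8 as large as possible.
The other 8 can take up 8 × 107 = 856 ≥ 796 − 30, so one integer can sit at its floor of 30.
Achievable: one at 30 and the other 8 totalling 766, which fits since 8 × 30 ≤ 766 ≤ 8 × 107.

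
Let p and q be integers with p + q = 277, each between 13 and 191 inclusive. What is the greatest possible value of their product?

With p + q fixed, pq peaks when the two are closest together.
Taking p = 138 and q = 139 (both in [13, 191]) gives pq = 19182.

19182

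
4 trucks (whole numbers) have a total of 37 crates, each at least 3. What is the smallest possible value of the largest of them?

The average is 37/4 > 9, so not all 4 can be 9 or less; the largest is ≥ 10.
Taking 3 copies of 9 and 1 copy of 10 gives exactly 37, so 10 is attained.

10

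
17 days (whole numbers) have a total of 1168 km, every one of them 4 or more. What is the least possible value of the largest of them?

69

The average is 1168/17 > 68, so not all 17 can be 68 or less; the largest is ≥ 69.
Achievable: 12 of them at 69 and 5 at 68 total 1168.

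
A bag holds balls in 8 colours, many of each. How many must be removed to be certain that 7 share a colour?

49

In the worst case you draw 6 of each of the 8 colours: 8 × 6 = 48.
One more forces 7 of some colour, so 48 + 1 = 49.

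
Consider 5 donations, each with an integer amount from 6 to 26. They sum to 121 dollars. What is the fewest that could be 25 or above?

Suppose at most 5 − j of them reach 25; then j values are ≤ 24 and the rest ≤ 26.
The total is then ≤ 24·j + 26·(5 − j) = 130 − 2j. For this to be ≥ 121 we need j ≤ 4, so at least 5 − 4 = 1 must reach 25.
Exactly 1 works: 1 value at 26 and 4 at 24 total 122; lower one of the high values by 1 (still ≥ 25) to hit 121.

1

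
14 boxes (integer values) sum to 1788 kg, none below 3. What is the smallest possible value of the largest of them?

If every one of the 14 were at most 127, the total would be at most 14 × 127 = 1778 < 1788.
Taking 4 copies of 127 and 10 copies of 128 gives exactly 1788, so 128 is attained.

128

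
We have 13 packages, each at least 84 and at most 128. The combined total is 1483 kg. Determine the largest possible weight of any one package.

128

To make one package as large as possible, make the other 12 as small as possible.
The other 12 contribute at least 12 × 84 = 1008, leaving at most 1483 − 1008 = 475.
But each package is capped at 128, so the maximum is 128.
Achievable: one at 128 and the other 12 totalling 1355, which fits since 12 × 84 ≤ 1355 ≤ 12 × 128.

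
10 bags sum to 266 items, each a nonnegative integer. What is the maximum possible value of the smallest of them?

26

The 10 values sum to 266, so their minimum is at most ⌊266/10⌋ = 26.
Taking 4 copies of 26 and 6 copies of 27 gives exactly 266, so 26 is attained.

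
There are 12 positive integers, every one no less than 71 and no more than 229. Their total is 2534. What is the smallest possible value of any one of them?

71

Minimizing one value means maximizing the remaining 11.
The other 11 can take up 11 × 229 = 2519 ≥ 2534 − 71, so one integer can sit at its floor of 71.
Achievable: one at 71 and the other 11 totalling 2463, which fits since 11 × 71 ≤ 2463 ≤ 11 × 229.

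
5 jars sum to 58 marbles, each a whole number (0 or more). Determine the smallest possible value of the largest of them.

Some value must be at least ⌈58/5⌉ = 12, since 5 × 11 = 55 < 58.
Achievable: 3 of them at 12 and 2 at 11 total 58.

12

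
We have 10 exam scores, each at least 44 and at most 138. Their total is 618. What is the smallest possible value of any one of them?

Minimizing one value means maximizing the remaining 9.
The other 9 can take up 9 × 138 = 1242 ≥ 618 − 44, so one score can sit at its floor of 44.
Achievable: one at 44 and the other 9 totalling 574, which fits since 9 × 44 ≤ 574 ≤ 9 × 138.

44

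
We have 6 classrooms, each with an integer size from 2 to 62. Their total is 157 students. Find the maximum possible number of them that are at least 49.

With k values at 49 or above and the rest at least 2, the sum is at least 12 + 47k.
Since the sum is 157, we need 47k ≤ 145, i.e. k ≤ 3.
k = 3 is achieved by 3 values at 49 and 3 at 2, total 153; add 4 to one value (staying below 49) to reach 157.

3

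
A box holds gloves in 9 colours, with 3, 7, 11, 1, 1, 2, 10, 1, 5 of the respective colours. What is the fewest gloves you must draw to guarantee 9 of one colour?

37

In the worst case you take as many as possible of each colour without reaching 9: 3 + 7 + 8 + 1 + 1 + 2 + 8 + 1 + 5 = 36.
The next one must give 9 of some colour, so 36 + 1 = 37.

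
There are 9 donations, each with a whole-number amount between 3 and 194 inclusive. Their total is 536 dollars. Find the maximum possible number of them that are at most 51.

8

Suppose k of them are at most 51. Those contribute at most 51 each and the rest at most 194 each.
So the total is at most 51k + 194(9 − k) = 1746 − 143k. This must still be ≥ 536, so k ≤ 8.
k = 8 is achieved by 8 values at 51 and 1 at 194, total 602; lower one of the 194's by 66 (still > 51) to reach 536.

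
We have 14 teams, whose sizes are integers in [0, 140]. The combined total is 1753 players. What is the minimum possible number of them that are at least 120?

5

Each value short of 120 is at most 119, costing at least 140 − 119 = 21 against the maximum total of 1960.
We can afford to lose at most 1960 − 1753 = 207, so at most ⌊207/21⌋ = 9 fall short, and at least 5 are ≥ 120.
Exactly 5 works: 5 values at 140 and 9 at 119 total 1771; lower one of the high values by 18 (still ≥ 120) to hit 1753.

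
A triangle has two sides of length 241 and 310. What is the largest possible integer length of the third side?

550

The third side must be less than 241 + 310 = 551.
The largest integer below 551 is 550.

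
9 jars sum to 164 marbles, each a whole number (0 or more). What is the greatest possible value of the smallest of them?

The average is 164/9 < 19, so some value is ≤ 18.
Achievable: 7 of them at 18 and 2 at 19 total 164.

18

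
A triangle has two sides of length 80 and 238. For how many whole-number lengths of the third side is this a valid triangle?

159

The triangle inequality gives |80 − 238| < c < 80 + 238, i.e. 158 < c < 318.
So c can be any integer from 159 to 317: 159 values.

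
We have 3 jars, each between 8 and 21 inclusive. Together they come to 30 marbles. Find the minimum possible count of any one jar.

Minimizing one value means maximizing the remaining 2.
The other 2 can take up 2 × 21 = 42 ≥ 30 − 8, so one jar can sit at its floor of 8.
Achievable: one at 8 and the other 2 totalling 22, which fits since 2 × 8 ≤ 22 ≤ 2 × 21.

8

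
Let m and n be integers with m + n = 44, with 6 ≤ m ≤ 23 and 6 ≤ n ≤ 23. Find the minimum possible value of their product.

483

Since m + n is fixed, pushing one of them to its bound minimizes the product.
At the endpoint m = 21, n = 44 − 21 = 23, so mn = 21 × 23 = 483.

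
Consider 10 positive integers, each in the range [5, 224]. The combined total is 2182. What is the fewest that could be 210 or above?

If only k of them are at least 210, the other 10 − k are at most 209, so the total is at most k·224 + (10 − k)·209.
This must reach 2182, so k·224 + (10 − k)·209 ≥ 2182, giving k ≥ 7.
Exactly 7 works: 7 values at 224 and 3 at 209 total 2195; lower one of the high values by 13 (still ≥ 210) to hit 2182.

7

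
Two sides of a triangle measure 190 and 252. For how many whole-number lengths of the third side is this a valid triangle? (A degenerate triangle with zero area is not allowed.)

379

The triangle inequality gives |190 − 252| < c < 190 + 252, i.e. 62 < c < 442.
So c can be any integer from 63 to 441: 379 values.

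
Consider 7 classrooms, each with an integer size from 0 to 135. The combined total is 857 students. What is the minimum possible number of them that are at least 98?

If only k of them are at least 98, the other 7 − k are at most 97, so the total is at most k·135 + (7 − k)·97.
This must reach 857, so k·135 + (7 − k)·97 ≥ 857, giving k ≥ 5.
Exactly 5 works: 5 values at 135 and 2 at 97 total 869; lower one of the high values by 12 (still ≥ 98) to hit 857.

5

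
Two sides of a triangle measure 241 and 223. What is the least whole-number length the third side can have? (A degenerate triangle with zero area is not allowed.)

The third side must exceed |241 − 223| = 18.
The smallest integer above 18 is 19.

19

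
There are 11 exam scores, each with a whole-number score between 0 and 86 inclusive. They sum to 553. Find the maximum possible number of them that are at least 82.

6

With k values at 82 or above and the rest at least 0, the sum is at least 0 + 82k.
Since the sum is 553, we need 82k ≤ 553, i.e. k ≤ 6.
k = 6 is achieved by 6 values at 82 and 5 at 0, total 492; add 61 to one value (staying below 82) to reach 553.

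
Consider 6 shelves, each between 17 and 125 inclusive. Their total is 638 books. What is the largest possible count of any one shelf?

To make one shelf as large as possible, make the other 5 as small as possible.
The other 5 contribute at least 5 × 17 = 85, leaving at most 638 − 85 = 553.
But each shelf is capped at 125, so the maximum is 125.
Achievable: one at 125 and the other 5 totalling 513, which fits since 5 × 17 ≤ 513 ≤ 5 × 125.

125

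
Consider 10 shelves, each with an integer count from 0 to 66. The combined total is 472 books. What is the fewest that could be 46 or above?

If only k of them are at least 46, the other 10 − k are at most 45, so the total is at most k·66 + (10 − k)·45.
This must reach 472, so k·66 + (10 − k)·45 ≥ 472, giving k ≥ 2.
Exactly 2 works: 2 values at 66 and 8 at 45 total 492; lower one of the high values by 20 (still ≥ 46) to hit 472.

2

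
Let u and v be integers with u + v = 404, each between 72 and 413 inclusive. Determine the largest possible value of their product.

40804

With u + v fixed, uv peaks when the two are closest together.
Taking u = 202 and v = 202 (both in [72, 413]) gives uv = 40804.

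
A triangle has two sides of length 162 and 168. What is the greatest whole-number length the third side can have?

329

The third side must be less than 162 + 168 = 330.
The largest integer below 330 is 329.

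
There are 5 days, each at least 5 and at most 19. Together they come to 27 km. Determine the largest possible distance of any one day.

Maximizing one value means minimizing the remaining 4.
The other 4 contribute at least 4 × 5 = 20, leaving at most 27 − 20 = 7.
Since 7 ≤ 19, this is achievable: one at 7 and 4 at 5.

7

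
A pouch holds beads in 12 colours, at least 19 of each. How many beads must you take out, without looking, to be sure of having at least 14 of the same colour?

You could draw 13 of every colour without reaching 14 of any — 156 in all.
One more forces 14 of some colour, so 156 + 1 = 157.

157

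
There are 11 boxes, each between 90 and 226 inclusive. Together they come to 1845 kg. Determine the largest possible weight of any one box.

To make one box as large as possible, make the other 10 as small as possible.
The other 10 contribute at least 10 × 90 = 900, leaving at most 1845 − 900 = 945.
But each box is capped at 226, so the maximum is 226.
Achievable: one at 226 and the other 10 totalling 1619, which fits since 10 × 90 ≤ 1619 ≤ 10 × 226.

226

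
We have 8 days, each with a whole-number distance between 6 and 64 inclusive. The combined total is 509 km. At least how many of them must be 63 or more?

Suppose at most 8 − j of them reach 63; then j values are ≤ 62 and the rest ≤ 64.
The total is then ≤ 62·j + 64·(8 − j) = 512 − 2j. For this to be ≥ 509 we need j ≤ 1, so at least 8 − 1 = 7 must reach 63.
Exactly 7 works: 7 values at 64 and 1 at 62 total 510; lower one of the high values by 1 (still ≥ 63) to hit 509.

7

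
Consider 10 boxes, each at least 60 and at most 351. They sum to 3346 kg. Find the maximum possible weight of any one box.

Maximizing one value means minimizing the remaining 9.
The other 9 contribute at least 9 × 60 = 540, leaving at most 3346 − 540 = 2806.
But each box is capped at 351, so the maximum is 351.
Achievable: one at 351 and the other 9 totalling 2995, which fits since 9 × 60 ≤ 2995 ≤ 9 × 351.

351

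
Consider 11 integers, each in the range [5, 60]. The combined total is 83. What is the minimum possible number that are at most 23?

Each value above 23 is at least 24, contributing at least 24 − 5 = 19 above the floor 5.
The sum exceeds the floor total 55 by 28, so at most ⌊28/19⌋ = 1 exceed 23, and at least 10 are ≤ 23.
Exactly 10 works: 10 values at 5 and 1 at 24 total 74; raise one of the low values by 9 (still ≤ 23) to hit 83.

10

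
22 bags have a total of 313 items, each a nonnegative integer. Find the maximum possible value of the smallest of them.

14

If every one of the 22 were at least 15, the total would be at least 22 × 15 = 330 > 313.
Achievable: 17 of them at 14 and 5 at 15 total 313.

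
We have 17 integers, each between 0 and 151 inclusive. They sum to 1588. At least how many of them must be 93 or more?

If only k of them are at least 93, the other 17 − k are at most 92, so the total is at most k·151 + (17 − k)·92.
This must reach 1588, so k·151 + (17 − k)·92 ≥ 1588, giving k ≥ 1.
Exactly 1 works: 1 value at 151 and 16 at 92 total 1623; lower one of the high values by 35 (still ≥ 93) to hit 1588.

1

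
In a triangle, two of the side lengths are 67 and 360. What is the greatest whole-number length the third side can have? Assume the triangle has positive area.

The third side must be less than 67 + 360 = 427.
The largest integer below 427 is 426.

426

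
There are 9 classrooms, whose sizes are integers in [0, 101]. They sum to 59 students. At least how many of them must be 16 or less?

Let j be the number exceeding 16. Then the total is ≥ 17·j + 0·(9 − j) = 0 + 17j.
So 17j ≤ 59 and j ≤ 3; hence at least 9 − 3 = 6 are ≤ 16.
Exactly 6 works: 6 values at 0 and 3 at 17 total 51; raise one of the low values by 8 (still ≤ 16) to hit 59.

6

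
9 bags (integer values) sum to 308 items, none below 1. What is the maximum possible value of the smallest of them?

34

If every one of the 9 were at least 35, the total would be at least 9 × 35 = 315 > 308.
Taking 7 copies of 34 and 2 copies of 35 gives exactly 308, so 34 is attained.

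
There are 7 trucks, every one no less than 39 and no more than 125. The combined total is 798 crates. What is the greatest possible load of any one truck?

125

Maximizing one value means minimizing the remaining 6.
The other 6 contribute at least 6 × 39 = 234, leaving at most 798 − 234 = 564.
But each truck is capped at 125, so the maximum is 125.
Achievable: one at 125 and the other 6 totalling 673, which fits since 6 × 39 ≤ 673 ≤ 6 × 125.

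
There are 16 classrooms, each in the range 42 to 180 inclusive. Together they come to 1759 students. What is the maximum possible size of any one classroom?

180

Maximizing one value means minimizing the remaining 15.
The other 15 contribute at least 15 × 42 = 630, leaving at most 1759 − 630 = 1129.
But each classroom is capped at 180, so the maximum is 180.
Achievable: one at 180 and the other 15 totalling 1579, which fits since 15 × 42 ≤ 1579 ≤ 15 × 180.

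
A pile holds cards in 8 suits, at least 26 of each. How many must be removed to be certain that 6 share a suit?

41

In the worst case you draw 5 of each of the 8 suits: 8 × 5 = 40.
One more forces 6 of some suit, so 40 + 1 = 41.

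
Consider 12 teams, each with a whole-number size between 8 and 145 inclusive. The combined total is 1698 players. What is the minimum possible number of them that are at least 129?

10

If only k of them are at least 129, the other 12 − k are at most 128, so the total is at most k·145 + (12 − k)·128.
This must reach 1698, so k·145 + (12 − k)·128 ≥ 1698, giving k ≥ 10.
Exactly 10 works: 10 values at 145 and 2 at 128 total 1706; lower one of the high values by 8 (still ≥ 129) to hit 1698.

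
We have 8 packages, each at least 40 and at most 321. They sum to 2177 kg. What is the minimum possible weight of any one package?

40

To make one package as small as possible, make the other 7 as large as possible.
The other 7 can take up 7 × 321 = 2247 ≥ 2177 − 40, so one package can sit at its floor of 40.
Achievable: one at 40 and the other 7 totalling 2137, which fits since 7 × 40 ≤ 2137 ≤ 7 × 321.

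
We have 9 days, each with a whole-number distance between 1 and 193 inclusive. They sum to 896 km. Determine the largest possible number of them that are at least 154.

5

With k values at 154 or above and the rest at least 1, the sum is at least 9 + 153k.
Since the sum is 896, we need 153k ≤ 887, i.e. k ≤ 5.
k = 5 is achieved by 5 values at 154 and 4 at 1, total 774; add 122 to one value (staying below 154) to reach 896.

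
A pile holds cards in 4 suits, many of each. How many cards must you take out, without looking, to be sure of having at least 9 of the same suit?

You could draw 8 of every suit without reaching 9 of any — 32 in all.
One more forces 9 of some suit, so 32 + 1 = 33.

33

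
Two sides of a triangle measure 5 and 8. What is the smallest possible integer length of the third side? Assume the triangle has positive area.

The third side must exceed |5 − 8| = 3.
The smallest integer above 3 is 4.

4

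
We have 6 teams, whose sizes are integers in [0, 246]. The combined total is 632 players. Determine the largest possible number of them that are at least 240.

With k values at 240 or above and the rest at least 0, the sum is at least 0 + 240k.
Since the sum is 632, we need 240k ≤ 632, i.e. k ≤ 2.
k = 2 is achieved by 2 values at 240 and 4 at 0, total 480; add 152 to one value (staying below 240) to reach 632.

2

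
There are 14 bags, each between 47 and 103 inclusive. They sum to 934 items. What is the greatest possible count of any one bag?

103

To make one bag as large as possible, make the other 13 as small as possible.
The other 13 contribute at least 13 × 47 = 611, leaving at most 934 − 611 = 323.
But each bag is capped at 103, so the maximum is 103.
Achievable: one at 103 and the other 13 totalling 831, which fits since 13 × 47 ≤ 831 ≤ 13 × 103.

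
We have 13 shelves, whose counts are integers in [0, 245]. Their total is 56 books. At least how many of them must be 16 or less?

Each value above 16 is at least 17, contributing at least 17 − 0 = 17 above the floor 0.
The sum exceeds the floor total 0 by 56, so at most ⌊56/17⌋ = 3 exceed 16, and at least 10 are ≤ 16.
Exactly 10 works: 10 values at 0 and 3 at 17 total 51; raise one of the low values by 5 (still ≤ 16) to hit 56.

10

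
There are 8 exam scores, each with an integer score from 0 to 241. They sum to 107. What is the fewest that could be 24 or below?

4

If only k of them are at most 24, the other 8 − k are at least 25, so the total is at least (8 − k)·25 + k·0.
This is ≤ 107, so (8 − k)·25 + 0k ≤ 107, which gives k ≥ 4.
Exactly 4 works: 4 values at 0 and 4 at 25 total 100; raise one of the low values by 7 (still ≤ 24) to hit 107.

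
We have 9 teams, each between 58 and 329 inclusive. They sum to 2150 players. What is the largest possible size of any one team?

Maximizing one value means minimizing the remaining 8.
The other 8 contribute at least 8 × 58 = 464, leaving at most 2150 − 464 = 1686.
But each team is capped at 329, so the maximum is 329.
Achievable: one at 329 and the other 8 totalling 1821, which fits since 8 × 58 ≤ 1821 ≤ 8 × 329.

329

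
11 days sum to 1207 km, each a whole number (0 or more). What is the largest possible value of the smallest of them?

109

If every one of the 11 were at least 110, the total would be at least 11 × 110 = 1210 > 1207.
Achievable: 3 of them at 109 and 8 at 110 total 1207.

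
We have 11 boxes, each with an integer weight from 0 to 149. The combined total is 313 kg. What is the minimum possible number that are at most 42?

4

Each value above 42 is at least 43, contributing at least 43 − 0 = 43 above the floor 0.
The sum exceeds the floor total 0 by 313, so at most ⌊313/43⌋ = 7 exceed 42, and at least 4 are ≤ 42.
Exactly 4 works: 4 values at 0 and 7 at 43 total 301; raise one of the low values by 12 (still ≤ 42) to hit 313.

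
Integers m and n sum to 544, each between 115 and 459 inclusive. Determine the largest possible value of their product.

73984

For a fixed sum, the product mn is largest when m and n are as close as possible.
Taking m = 272 and n = 272 (both in [115, 459]) gives mn = 73984.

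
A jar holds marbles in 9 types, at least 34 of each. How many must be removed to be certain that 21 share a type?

In the worst case you draw 20 of each of the 9 types: 9 × 20 = 180.
One more forces 21 of some type, so 180 + 1 = 181.

181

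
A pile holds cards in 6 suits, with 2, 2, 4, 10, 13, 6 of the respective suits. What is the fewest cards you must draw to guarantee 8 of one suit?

In the worst case you take as many as possible of each suit without reaching 8: 2 + 2 + 4 + 7 + 7 + 6 = 28.
The next one must give 8 of some suit, so 28 + 1 = 29.

29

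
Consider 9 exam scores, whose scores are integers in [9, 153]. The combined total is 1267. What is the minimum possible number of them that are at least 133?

4

Each value short of 133 is at most 132, costing at least 153 − 132 = 21 against the maximum total of 1377.
We can afford to lose at most 1377 − 1267 = 110, so at most ⌊110/21⌋ = 5 fall short, and at least 4 are ≥ 133.
Exactly 4 works: 4 values at 153 and 5 at 132 total 1272; lower one of the high values by 5 (still ≥ 133) to hit 1267.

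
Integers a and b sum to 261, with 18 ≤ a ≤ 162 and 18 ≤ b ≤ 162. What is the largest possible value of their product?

For a fixed sum, the product ab is largest when a and b are as close as possible.
Taking a = 130 and b = 131 (both in [18, 162]) gives ab = 17030.

17030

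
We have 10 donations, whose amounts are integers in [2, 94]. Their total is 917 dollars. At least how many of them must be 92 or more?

3

If only k of them are at least 92, the other 10 − k are at most 91, so the total is at most k·94 + (10 − k)·91.
This must reach 917, so k·94 + (10 − k)·91 ≥ 917, giving k ≥ 3.
Exactly 3 works: 3 values at 94 and 7 at 91 total 919; lower one of the high values by 2 (still ≥ 92) to hit 917.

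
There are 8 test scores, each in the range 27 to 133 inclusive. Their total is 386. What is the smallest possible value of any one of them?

27

To make one score as small as possible, make the other 7 as large as possible.
The other 7 can take up 7 × 133 = 931 ≥ 386 − 27, so one score can sit at its floor of 27.
Achievable: one at 27 and the other 7 totalling 359, which fits since 7 × 27 ≤ 359 ≤ 7 × 133.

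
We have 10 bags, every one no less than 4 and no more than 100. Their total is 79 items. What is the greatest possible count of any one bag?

43

Maximizing one value means minimizing the remaining 9.
The other 9 contribute at least 9 × 4 = 36, leaving at most 79 − 36 = 43.
Since 43 ≤ 100, this is achievable: one at 43 and 9 at 4.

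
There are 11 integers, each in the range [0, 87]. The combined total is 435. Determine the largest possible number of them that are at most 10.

Suppose k of them are at most 10. Those contribute at most 10 each and the rest at most 87 each.
So the total is at most 10k + 87(11 − k) = 957 − 77k. This must still be ≥ 435, so k ≤ 6.
k = 6 is achieved by 6 values at 10 and 5 at 87, total 495; lower one of the 87's by 60 (still > 10) to reach 435.

6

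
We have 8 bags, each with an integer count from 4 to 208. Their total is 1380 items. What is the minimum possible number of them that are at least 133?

If only k of them are at least 133, the other 8 − k are at most 132, so the total is at most k·208 + (8 − k)·132.
This must reach 1380, so k·208 + (8 − k)·132 ≥ 1380, giving k ≥ 5.
Exactly 5 works: 5 values at 208 and 3 at 132 total 1436; lower one of the high values by 56 (still ≥ 133) to hit 1380.

5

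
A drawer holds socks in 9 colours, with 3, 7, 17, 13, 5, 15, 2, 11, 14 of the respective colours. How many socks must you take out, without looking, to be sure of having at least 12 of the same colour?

73

In the worst case you take as many as possible of each colour without reaching 12: 3 + 7 + 11 + 11 + 5 + 11 + 2 + 11 + 11 = 72.
The next one must give 12 of some colour, so 72 + 1 = 73.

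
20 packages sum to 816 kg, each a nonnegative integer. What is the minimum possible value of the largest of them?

41

The average is 816/20 > 40, so not all 20 can be 40 or less; the largest is ≥ 41.
Taking 4 copies of 40 and 16 copies of 41 gives exactly 816, so 41 is attained.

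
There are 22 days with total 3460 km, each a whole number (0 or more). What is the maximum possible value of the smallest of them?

157

The average is 3460/22 < 158, so some value is ≤ 157.
Taking 16 copies of 157 and 6 copies of 158 gives exactly 3460, so 157 is attained.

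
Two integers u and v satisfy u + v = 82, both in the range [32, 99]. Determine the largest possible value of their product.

With u + v fixed, uv peaks when the two are closest together.
Taking u = 41 and v = 41 (both in [32, 99]) gives uv = 1681.

1681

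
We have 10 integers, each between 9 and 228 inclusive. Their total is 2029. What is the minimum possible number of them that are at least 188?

4

Suppose at most 10 − j of them reach 188; then j values are ≤ 187 and the rest ≤ 228.
The total is then ≤ 187·j + 228·(10 − j) = 2280 − 41j. For this to be ≥ 2029 we need j ≤ 6, so at least 10 − 6 = 4 must reach 188.
Exactly 4 works: 4 values at 228 and 6 at 187 total 2034; lower one of the high values by 5 (still ≥ 188) to hit 2029.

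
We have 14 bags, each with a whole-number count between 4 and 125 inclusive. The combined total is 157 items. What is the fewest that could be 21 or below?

9

If only k of them are at most 21, the other 14 − k are at least 22, so the total is at least (14 − k)·22 + k·4.
This is ≤ 157, so (14 − k)·22 + 4k ≤ 157, which gives k ≥ 9.
Exactly 9 works: 9 values at 4 and 5 at 22 total 146; raise one of the low values by 11 (still ≤ 21) to hit 157.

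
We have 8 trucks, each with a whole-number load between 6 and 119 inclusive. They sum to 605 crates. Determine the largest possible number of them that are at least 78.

With k values at 78 or above and the rest at least 6, the sum is at least 48 + 72k.
Since the sum is 605, we need 72k ≤ 557, i.e. k ≤ 7.
k = 7 is achieved by 7 values at 78 and 1 at 6, total 552; add 53 to one value (staying below 78) to reach 605.

7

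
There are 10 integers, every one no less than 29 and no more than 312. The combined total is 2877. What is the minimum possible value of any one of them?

69

To make one integer as small as possible, make the other 9 as large as possible.
The other 9 contribute at most 9 × 312 = 2808, leaving at least 2877 − 2808 = 69.
Since 69 ≥ 29, this is achievable: one at 69 and 9 at 312.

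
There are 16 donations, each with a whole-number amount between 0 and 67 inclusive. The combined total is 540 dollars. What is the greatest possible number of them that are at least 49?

11

With k values at 49 or above and the rest at least 0, the sum is at least 0 + 49k.
Since the sum is 540, we need 49k ≤ 540, i.e. k ≤ 11.
k = 11 is achieved by 11 values at 49 and 5 at 0, total 539; add 1 to one value (staying below 49) to reach 540.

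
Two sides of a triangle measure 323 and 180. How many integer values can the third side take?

359

The triangle inequality gives |323 − 180| < c < 323 + 180, i.e. 143 < c < 503.
So c can be any integer from 144 to 502: 359 values.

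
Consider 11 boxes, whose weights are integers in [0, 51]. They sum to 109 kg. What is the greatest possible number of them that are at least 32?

Suppose k of them are at least 32. Those contribute at least 32 each and the other 11 − k at least 0 each.
So the total is at least 32k + 0(11 − k) = 0 + 32k. This must be ≤ 109, giving k ≤ 3.
k = 3 is achieved by 3 values at 32 and 8 at 0, total 96; add 13 to one value (staying below 32) to reach 109.

3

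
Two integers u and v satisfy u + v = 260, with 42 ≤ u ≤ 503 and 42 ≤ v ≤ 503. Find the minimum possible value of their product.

For a fixed sum, uv is smallest when u and v are as far apart as possible.
The extreme feasible split is u = 42, v = 218, giving uv = 9156.

9156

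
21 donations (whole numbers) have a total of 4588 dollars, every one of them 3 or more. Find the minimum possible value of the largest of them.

219

The average is 4588/21 > 218, so not all 21 can be 218 or less; the largest is ≥ 219.
Achievable: 10 of them at 219 and 11 at 218 total 4588.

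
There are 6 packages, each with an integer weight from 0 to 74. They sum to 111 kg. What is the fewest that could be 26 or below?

2

If only k of them are at most 26, the other 6 − k are at least 27, so the total is at least (6 − k)·27 + k·0.
This is ≤ 111, so (6 − k)·27 + 0k ≤ 111, which gives k ≥ 2.
Exactly 2 works: 2 values at 0 and 4 at 27 total 108; raise one of the low values by 3 (still ≤ 26) to hit 111.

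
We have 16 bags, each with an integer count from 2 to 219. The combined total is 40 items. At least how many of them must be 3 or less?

12

If only k of them are at most 3, the other 16 − k are at least 4, so the total is at least (16 − k)·4 + k·2.
This is ≤ 40, so (16 − k)·4 + 2k ≤ 40, which gives k ≥ 12.
Exactly 12 works: 12 values at 2 and 4 at 4 total 40.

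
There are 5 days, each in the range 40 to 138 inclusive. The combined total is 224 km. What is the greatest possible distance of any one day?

64

To make one day as large as possible, make the other 4 as small as possible.
The other 4 contribute at least 4 × 40 = 160, leaving at most 224 − 160 = 64.
Since 64 ≤ 138, this is achievable: one at 64 and 4 at 40.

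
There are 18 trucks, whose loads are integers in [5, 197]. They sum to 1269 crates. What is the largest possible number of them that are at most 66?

17

Suppose k of them are at most 66. Those contribute at most 66 each and the rest at most 197 each.
So the total is at most 66k + 197(18 − k) = 3546 − 131k. This must still be ≥ 1269, so k ≤ 17.
k = 17 is achieved by 17 values at 66 and 1 at 197, total 1319; lower one of the 197's by 50 (still > 66) to reach 1269.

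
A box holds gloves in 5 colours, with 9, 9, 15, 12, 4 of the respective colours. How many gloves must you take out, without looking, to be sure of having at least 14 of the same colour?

48

In the worst case you take as many as possible of each colour without reaching 14: 9 + 9 + 13 + 12 + 4 = 47.
The next one must give 14 of some colour, so 47 + 1 = 48.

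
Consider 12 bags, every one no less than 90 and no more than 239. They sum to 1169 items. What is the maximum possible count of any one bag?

To make one bag as large as possible, make the other 11 as small as possible.
The other 11 contribute at least 11 × 90 = 990, leaving at most 1169 − 990 = 179.
Since 179 ≤ 239, this is achievable: one at 179 and 11 at 90.

179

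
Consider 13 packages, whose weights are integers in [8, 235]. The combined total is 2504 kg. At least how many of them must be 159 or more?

6

Each value short of 159 is at most 158, costing at least 235 − 158 = 77 against the maximum total of 3055.
We can afford to lose at most 3055 − 2504 = 551, so at most ⌊551/77⌋ = 7 fall short, and at least 6 are ≥ 159.
Exactly 6 works: 6 values at 235 and 7 at 158 total 2516; lower one of the high values by 12 (still ≥ 159) to hit 2504.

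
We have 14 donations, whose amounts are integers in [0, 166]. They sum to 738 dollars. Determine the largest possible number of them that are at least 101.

If k of the values are ≥ 101, the total is ≥ 101k + 0(14 − k).
Setting 101k + 0(14 − k) ≤ 738 gives 101k ≤ 738, so k ≤ 7.
k = 7 is achieved by 7 values at 101 and 7 at 0, total 707; add 31 to one value (staying below 101) to reach 738.

7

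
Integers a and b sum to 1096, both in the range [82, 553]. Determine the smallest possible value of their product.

Since a + b is fixed, pushing one of them to its bound minimizes the product.
The extreme feasible split is a = 543, b = 553, giving ab = 300279.

300279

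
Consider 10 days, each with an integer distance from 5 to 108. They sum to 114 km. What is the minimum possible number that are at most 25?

7

Each value above 25 is at least 26, contributing at least 26 − 5 = 21 above the floor 5.
The sum exceeds the floor total 50 by 64, so at most ⌊64/21⌋ = 3 exceed 25, and at least 7 are ≤ 25.
Exactly 7 works: 7 values at 5 and 3 at 26 total 113; raise one of the low values by 1 (still ≤ 25) to hit 114.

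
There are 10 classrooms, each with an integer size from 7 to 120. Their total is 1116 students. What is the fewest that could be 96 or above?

7

Suppose at most 10 − j of them reach 96; then j values are ≤ 95 and the rest ≤ 120.
The total is then ≤ 95·j + 120·(10 − j) = 1200 − 25j. For this to be ≥ 1116 we need j ≤ 3, so at least 10 − 3 = 7 must reach 96.
Exactly 7 works: 7 values at 120 and 3 at 95 total 1125; lower one of the high values by 9 (still ≥ 96) to hit 1116.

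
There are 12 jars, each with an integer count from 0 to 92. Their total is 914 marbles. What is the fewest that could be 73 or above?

If only k of them are at least 73, the other 12 − k are at most 72, so the total is at most k·92 + (12 − k)·72.
This must reach 914, so k·92 + (12 − k)·72 ≥ 914, giving k ≥ 3.
Exactly 3 works: 3 values at 92 and 9 at 72 total 924; lower one of the high values by 10 (still ≥ 73) to hit 914.

3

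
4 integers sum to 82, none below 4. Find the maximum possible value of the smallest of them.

20

The average is 82/4 < 21, so some value is ≤ 20.
Achievable: 2 of them at 20 and 2 at 21 total 82.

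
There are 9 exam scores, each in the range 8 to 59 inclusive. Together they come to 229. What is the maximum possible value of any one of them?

59

Maximizing one value means minimizing the remaining 8.
The other 8 contribute at least 8 × 8 = 64, leaving at most 229 − 64 = 165.
But each score is capped at 59, so the maximum is 59.
Achievable: one at 59 and the other 8 totalling 170, which fits since 8 × 8 ≤ 170 ≤ 8 × 59.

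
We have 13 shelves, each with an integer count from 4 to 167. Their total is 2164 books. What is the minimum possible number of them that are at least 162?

12

If only k of them are at least 162, the other 13 − k are at most 161, so the total is at most k·167 + (13 − k)·161.
This must reach 2164, so k·167 + (13 − k)·161 ≥ 2164, giving k ≥ 12.
Exactly 12 works: 12 values at 167 and 1 at 161 total 2165; lower one of the high values by 1 (still ≥ 162) to hit 2164.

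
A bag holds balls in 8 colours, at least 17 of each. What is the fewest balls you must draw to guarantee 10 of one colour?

You could draw 9 of every colour without reaching 10 of any — 72 in all.
One more forces 10 of some colour, so 72 + 1 = 73.

73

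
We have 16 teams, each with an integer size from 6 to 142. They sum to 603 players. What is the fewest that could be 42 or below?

Each value above 42 is at least 43, contributing at least 43 − 6 = 37 above the floor 6.
The sum exceeds the floor total 96 by 507, so at most ⌊507/37⌋ = 13 exceed 42, and at least 3 are ≤ 42.
Exactly 3 works: 3 values at 6 and 13 at 43 total 577; raise one of the low values by 26 (still ≤ 42) to hit 603.

3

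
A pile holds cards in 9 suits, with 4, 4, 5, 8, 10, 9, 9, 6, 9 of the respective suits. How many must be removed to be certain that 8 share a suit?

In the worst case you take as many as possible of each suit without reaching 8: 4 + 4 + 5 + 7 + 7 + 7 + 7 + 6 + 7 = 54.
The next one must give 8 of some suit, so 54 + 1 = 55.

55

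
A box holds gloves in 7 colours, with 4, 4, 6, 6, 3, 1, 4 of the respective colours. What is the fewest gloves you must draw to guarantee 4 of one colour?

20

In the worst case you take as many as possible of each colour without reaching 4: 3 + 3 + 3 + 3 + 3 + 1 + 3 = 19.
The next one must give 4 of some colour, so 19 + 1 = 20.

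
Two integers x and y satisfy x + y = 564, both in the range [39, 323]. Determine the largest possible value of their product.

With x + y fixed, xy peaks when the two are closest together.
Taking x = 282 and y = 282 (both in [39, 323]) gives xy = 79524.

79524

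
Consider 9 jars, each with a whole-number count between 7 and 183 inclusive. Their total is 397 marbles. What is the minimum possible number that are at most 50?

If only k of them are at most 50, the other 9 − k are at least 51, so the total is at least (9 − k)·51 + k·7.
This is ≤ 397, so (9 − k)·51 + 7k ≤ 397, which gives k ≥ 2.
Exactly 2 works: 2 values at 7 and 7 at 51 total 371; raise one of the low values by 26 (still ≤ 50) to hit 397.

2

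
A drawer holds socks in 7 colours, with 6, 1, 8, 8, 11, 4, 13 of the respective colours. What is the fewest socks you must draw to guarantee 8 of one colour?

40

In the worst case you take as many as possible of each colour without reaching 8: 6 + 1 + 7 + 7 + 7 + 4 + 7 = 39.
The next one must give 8 of some colour, so 39 + 1 = 40.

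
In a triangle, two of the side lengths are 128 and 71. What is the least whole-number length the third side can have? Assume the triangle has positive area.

The third side must exceed |128 − 71| = 57.
The smallest integer above 57 is 58.

58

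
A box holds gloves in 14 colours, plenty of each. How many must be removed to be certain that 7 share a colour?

85

You could draw 6 of every colour without reaching 7 of any — 84 in all.
One more forces 7 of some colour, so 84 + 1 = 85.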